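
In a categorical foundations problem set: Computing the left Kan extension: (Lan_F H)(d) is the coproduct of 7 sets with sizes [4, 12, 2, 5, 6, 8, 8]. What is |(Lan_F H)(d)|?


Pointwise, the left Kan extension (Lan_F H)(d) is the colimit, indexed
by the comma category (F downarrow d), of H composed with the
projection (F downarrow d) -> C. Here that colimit is given
as a coproduct (disjoint union) of sets, so its cardinality is the
sum of the sizes of the summands.
Coproduct of sets with sizes: 4 + 12 + 2 + 5 + 6 + 8 + 8
= 45

45


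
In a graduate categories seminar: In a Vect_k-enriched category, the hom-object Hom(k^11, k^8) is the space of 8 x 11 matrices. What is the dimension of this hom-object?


In Vect-enriched categories, Hom(k^n, k^m) is the space of m x n matrices.
dim(Hom(k^11, k^8)) = 8 * 11 = 88

88


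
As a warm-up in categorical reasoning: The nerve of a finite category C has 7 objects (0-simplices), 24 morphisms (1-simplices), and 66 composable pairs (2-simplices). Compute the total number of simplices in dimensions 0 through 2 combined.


The 2-skeleton of the nerve N(C) consists of simplices in dimensions 0, 1, 2:
  |N(C)_0| = 7 (objects)
  |N(C)_1| = 24 (morphisms)
  |N(C)_2| = 66 (composable pairs)
Total = 7 + 24 + 66 = 97

97


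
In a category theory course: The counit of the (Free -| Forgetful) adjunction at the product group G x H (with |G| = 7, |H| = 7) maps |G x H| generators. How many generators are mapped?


The counit epsilon_K: F(U(K)) -> K of the Free-Forgetful adjunction
maps |K| generators of F(U(K)) into K. For K = G x H (the product group),
|G x H| = |G| * |H|.
Total generators mapped = 7 * 7 = 49.

49


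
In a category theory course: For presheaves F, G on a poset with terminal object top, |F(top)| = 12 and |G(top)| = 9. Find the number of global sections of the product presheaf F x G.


Global sections of a presheaf on a poset with terminal top satisfy
Gamma(H) ~ H(top). Presheaves admit pointwise products, so
(F x G)(top) = F(top) x G(top) (Cartesian product).
|Gamma(F x G)| = |F(top)| * |G(top)| = 12 * 9 = 108.

108


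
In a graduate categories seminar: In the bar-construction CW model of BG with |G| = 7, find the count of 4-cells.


In the bar-construction CW model of BG, the n-cells are indexed by
n-tuples [g_1|...|g_n] of non-identity elements of G (degenerate
simplices with some g_i = e do not contribute cells), so there are
(|G| - 1)^n n-cells.
For dim = 4 with |G| = 7:
cells = (7 - 1)^4 = 6^4 = 1296

1296


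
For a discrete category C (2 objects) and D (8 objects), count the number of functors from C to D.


A functor from a discrete category C to D is determined by
where each object maps. Each of the 2 objects of C can map
to any of the 8 objects of D independently.
Number of functors = 8^2 = 64

64


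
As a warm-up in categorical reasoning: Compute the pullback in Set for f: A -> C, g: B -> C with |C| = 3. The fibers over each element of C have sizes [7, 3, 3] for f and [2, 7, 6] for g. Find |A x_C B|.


The pullback A x_C B consists of pairs (a, b) with f(a) = g(b).
For each element c in C, the fiber product has |f^-1(c)| * |g^-1(c)| elements.
Summing over C: 7 * 2 + 3 * 7 + 3 * 6
= 14 + 21 + 18 = 53

53


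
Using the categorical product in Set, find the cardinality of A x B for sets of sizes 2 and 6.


In Set, the product A x B is the Cartesian product.
By the universal property, |A x B| = |A| * |B|.
|A x B| = 2 * 6 = 12

12


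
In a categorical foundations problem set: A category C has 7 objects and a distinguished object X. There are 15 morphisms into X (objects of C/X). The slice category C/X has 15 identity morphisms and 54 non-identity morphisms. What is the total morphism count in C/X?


In the slice category C/X, objects are morphisms to X.
Identity morphisms: 15 (one per object of C/X).
Non-identity morphisms: 54.
Total = 15 + 54 = 69

69


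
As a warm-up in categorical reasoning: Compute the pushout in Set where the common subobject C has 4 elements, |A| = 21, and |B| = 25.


The pushout A +_C B identifies the images of C in A and B.
|A +_C B| = |A| + |B| - |C| (for injections).
= 21 + 25 - 4 = 42

42


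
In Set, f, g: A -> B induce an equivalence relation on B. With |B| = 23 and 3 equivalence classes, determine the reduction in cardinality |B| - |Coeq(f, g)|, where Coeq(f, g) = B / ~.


The coequalizer Coeq(f, g) = B / ~ has one element per equivalence class.
|B| = 23, |Coeq(f, g)| = 3.
|B| - |Coeq(f, g)| = 23 - 3 = 20.

20


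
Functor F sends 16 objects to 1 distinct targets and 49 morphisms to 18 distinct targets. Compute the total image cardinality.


The image of F consists of distinct objects and distinct morphisms.
|Im(F)| on objects = 1
|Im(F)| on morphisms = 18
Total image cardinality = 1 + 18 = 19

19


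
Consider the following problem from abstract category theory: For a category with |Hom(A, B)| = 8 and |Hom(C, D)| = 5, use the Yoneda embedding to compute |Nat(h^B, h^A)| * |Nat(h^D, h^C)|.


By the Yoneda lemma, Nat(h^B, h^A) is isomorphic to Hom(A, B),
so |Nat(h^B, h^A)| = |Hom(A, B)| and |Nat(h^D, h^C)| = |Hom(C, D)|.
|Hom(A, B)| = 8, |Hom(C, D)| = 5.
|Nat(h^B, h^A) x Nat(h^D, h^C)| = 8 * 5 = 40

40


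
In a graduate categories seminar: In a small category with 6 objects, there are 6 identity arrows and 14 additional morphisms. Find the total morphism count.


Each object has an identity morphism, giving 6 identities.
Adding the 14 non-identity morphisms:
Total = 6 + 14 = 20

20


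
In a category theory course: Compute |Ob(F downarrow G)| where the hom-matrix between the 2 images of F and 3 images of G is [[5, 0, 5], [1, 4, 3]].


Objects of (F downarrow G) are triples (a, b, h: F(a)->G(b)).
The count equals the sum of all entries in the hom-matrix.
sum(row 0) = 10
sum(row 1) = 8
Grand total = 18

18


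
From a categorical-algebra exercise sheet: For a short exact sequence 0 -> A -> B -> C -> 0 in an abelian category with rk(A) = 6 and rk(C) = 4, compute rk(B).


For a short exact sequence 0 -> A -> B -> C -> 0,
rank is additive: rank(B) = rank(A) + rank(C).
rank(B) = 6 + 4 = 10

10


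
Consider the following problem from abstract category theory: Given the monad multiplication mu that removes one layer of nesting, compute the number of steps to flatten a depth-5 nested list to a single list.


Each application of mu: T^2 -> T removes one layer of nesting.
Starting at depth 5 (i.e., T^5(X)), we need to reach T(X).
Number of mu applications = 5 - 1 = 4

4


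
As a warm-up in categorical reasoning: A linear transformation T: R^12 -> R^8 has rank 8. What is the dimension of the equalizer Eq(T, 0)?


The equalizer of f and the zero map is ker(f).
By the rank-nullity theorem: dim(ker(f)) = dim(domain) - rank(f).
dim(ker(f)) = 12 - 8 = 4

4


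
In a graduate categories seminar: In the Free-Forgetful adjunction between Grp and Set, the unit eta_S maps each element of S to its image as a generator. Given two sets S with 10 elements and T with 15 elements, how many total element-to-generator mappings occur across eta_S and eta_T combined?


The unit eta_X: X -> U(F(X)) of the Free-Forgetful adjunction
maps each element of X to a generator of F(X). For X = S + T (disjoint
union in Set), |S + T| = |S| + |T|.
Total mappings = 10 + 15 = 25.

25


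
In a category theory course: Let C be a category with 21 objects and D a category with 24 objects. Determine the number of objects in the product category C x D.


The product category C x D has objects that are pairs (c, d).
Number of pairs = |Ob(C)| * |Ob(D)| = 21 * 24 = 504

504


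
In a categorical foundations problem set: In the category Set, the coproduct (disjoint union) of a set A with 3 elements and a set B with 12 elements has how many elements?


In Set, the coproduct A + B is the disjoint union.
|A + B| = |A| + |B| = 3 + 12 = 15

15


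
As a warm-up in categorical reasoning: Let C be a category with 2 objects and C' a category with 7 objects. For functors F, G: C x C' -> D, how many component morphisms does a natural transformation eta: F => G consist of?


A natural transformation eta: F => G assigns one component morphism per
object of the domain category.
The domain is the product category C x C', so
|Ob(C x C')| = |Ob(C)| * |Ob(C')| = 2 * 7 = 14.
Therefore eta has 14 component morphisms.

14


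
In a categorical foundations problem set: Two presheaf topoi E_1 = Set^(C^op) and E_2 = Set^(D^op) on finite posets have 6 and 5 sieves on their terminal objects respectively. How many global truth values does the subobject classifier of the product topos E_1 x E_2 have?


In a product of presheaf topoi E_1 x E_2, the subobject classifier
is Omega = Omega_1 x Omega_2 (componentwise), so
|Omega(top)| = |Omega_1(top_1)| * |Omega_2(top_2)|.
= 6 * 5 = 30.

30


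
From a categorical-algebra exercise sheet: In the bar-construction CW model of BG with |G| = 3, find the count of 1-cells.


In the bar-construction CW model of BG, the n-cells are indexed by
n-tuples [g_1|...|g_n] of non-identity elements of G (degenerate
simplices with some g_i = e do not contribute cells), so there are
(|G| - 1)^n n-cells.
For dim = 1 with |G| = 3:
cells = (3 - 1)^1 = 2^1 = 2

2


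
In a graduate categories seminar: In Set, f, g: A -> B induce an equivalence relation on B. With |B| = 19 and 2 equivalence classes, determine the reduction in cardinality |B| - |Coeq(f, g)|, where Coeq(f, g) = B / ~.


The coequalizer Coeq(f, g) = B / ~ has one element per equivalence class.
|B| = 19, |Coeq(f, g)| = 2.
|B| - |Coeq(f, g)| = 19 - 2 = 17.

17


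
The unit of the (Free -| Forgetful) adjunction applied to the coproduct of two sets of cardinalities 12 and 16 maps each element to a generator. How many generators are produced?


The unit eta_X: X -> U(F(X)) of the Free-Forgetful adjunction
maps each element of X to a generator of F(X). For X = S + T (disjoint
union in Set), |S + T| = |S| + |T|.
Total mappings = 12 + 16 = 28.

28


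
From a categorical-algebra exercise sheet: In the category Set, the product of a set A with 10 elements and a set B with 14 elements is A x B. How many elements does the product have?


In Set, the product A x B is the Cartesian product.
By the universal property, |A x B| = |A| * |B|.
|A x B| = 10 * 14 = 140

140


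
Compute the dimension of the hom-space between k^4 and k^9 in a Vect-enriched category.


In Vect-enriched categories, Hom(k^n, k^m) is the space of m x n matrices.
dim(Hom(k^4, k^9)) = 9 * 4 = 36

36


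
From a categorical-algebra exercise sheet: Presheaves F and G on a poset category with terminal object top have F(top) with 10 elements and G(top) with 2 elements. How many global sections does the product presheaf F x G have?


Global sections of a presheaf on a poset with terminal top satisfy
Gamma(H) ~ H(top). Presheaves admit pointwise products, so
(F x G)(top) = F(top) x G(top) (Cartesian product).
|Gamma(F x G)| = |F(top)| * |G(top)| = 10 * 2 = 20.

20


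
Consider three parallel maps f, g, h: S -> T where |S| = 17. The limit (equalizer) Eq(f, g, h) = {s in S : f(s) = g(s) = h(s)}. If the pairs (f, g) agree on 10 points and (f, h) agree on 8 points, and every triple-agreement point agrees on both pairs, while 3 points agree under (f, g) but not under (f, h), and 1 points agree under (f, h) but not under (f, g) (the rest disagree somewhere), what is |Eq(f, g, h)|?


Eq(f, g, h) is the triple-agreement set: points in S where all three
maps take the same value. Using inclusion-exclusion on the pairwise data:
Pair (f, g) agrees on 10 points; pair (f, h) on 8 points.
Points agreeing under (f, g) but not (f, h) = 3; under (f, h) but not (f, g) = 1.
Triple-agreement = agreement-in-(f, g) minus points that agree under (f, g) but not (f, h):
|Eq(f, g, h)| = 10 - 3 = 7
(cross-check via (f, h): 8 - 1 = 7.)

7


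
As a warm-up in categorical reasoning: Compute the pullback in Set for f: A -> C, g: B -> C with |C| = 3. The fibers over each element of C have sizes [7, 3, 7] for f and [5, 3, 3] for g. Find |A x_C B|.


The pullback A x_C B consists of pairs (a, b) with f(a) = g(b).
For each element c in C, the fiber product has |f^-1(c)| * |g^-1(c)| elements.
Summing over C: 7 * 5 + 3 * 3 + 7 * 3
= 35 + 9 + 21 = 65

65


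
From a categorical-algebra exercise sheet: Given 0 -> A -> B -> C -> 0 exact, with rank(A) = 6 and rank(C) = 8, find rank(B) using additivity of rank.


For a short exact sequence 0 -> A -> B -> C -> 0,
rank is additive: rank(B) = rank(A) + rank(C).
rank(B) = 6 + 8 = 14

14


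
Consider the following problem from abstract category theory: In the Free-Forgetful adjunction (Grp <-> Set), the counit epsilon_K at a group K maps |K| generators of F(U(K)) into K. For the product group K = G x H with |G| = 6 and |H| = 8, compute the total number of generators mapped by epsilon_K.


The counit epsilon_K: F(U(K)) -> K of the Free-Forgetful adjunction
maps |K| generators of F(U(K)) into K. For K = G x H (the product group),
|G x H| = |G| * |H|.
Total generators mapped = 6 * 8 = 48.

48


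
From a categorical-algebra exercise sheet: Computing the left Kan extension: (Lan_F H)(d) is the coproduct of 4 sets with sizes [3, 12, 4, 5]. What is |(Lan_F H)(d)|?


Pointwise, the left Kan extension (Lan_F H)(d) is the colimit, indexed
by the comma category (F downarrow d), of H composed with the
projection (F downarrow d) -> C. Here that colimit is given
as a coproduct (disjoint union) of sets, so its cardinality is the
sum of the sizes of the summands.
Coproduct of sets with sizes: 3 + 12 + 4 + 5
= 24

24


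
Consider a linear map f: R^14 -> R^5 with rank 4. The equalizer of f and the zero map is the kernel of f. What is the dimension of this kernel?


The equalizer of f and the zero map is ker(f).
By the rank-nullity theorem: dim(ker(f)) = dim(domain) - rank(f).
dim(ker(f)) = 14 - 4 = 10

10


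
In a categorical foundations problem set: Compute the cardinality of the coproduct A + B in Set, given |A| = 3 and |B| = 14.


In Set, the coproduct A + B is the disjoint union.
|A + B| = |A| + |B| = 3 + 14 = 17

17


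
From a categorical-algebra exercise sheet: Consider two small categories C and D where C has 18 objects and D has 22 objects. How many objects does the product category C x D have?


The product category C x D has objects that are pairs (c, d).
Number of pairs = |Ob(C)| * |Ob(D)| = 18 * 22 = 396

396


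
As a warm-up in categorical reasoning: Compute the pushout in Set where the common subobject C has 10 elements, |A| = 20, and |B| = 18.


The pushout A +_C B identifies the images of C in A and B.
|A +_C B| = |A| + |B| - |C| (for injections).
= 20 + 18 - 10 = 28

28


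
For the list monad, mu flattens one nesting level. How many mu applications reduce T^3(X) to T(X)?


Each application of mu: T^2 -> T removes one layer of nesting.
Starting at depth 3 (i.e., T^3(X)), we need to reach T(X).
Number of mu applications = 3 - 1 = 2

2


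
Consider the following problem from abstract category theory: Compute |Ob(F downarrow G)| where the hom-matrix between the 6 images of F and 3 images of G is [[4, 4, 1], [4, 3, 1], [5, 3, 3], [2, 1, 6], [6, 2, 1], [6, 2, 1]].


Objects of (F downarrow G) are triples (a, b, h: F(a)->G(b)).
The count equals the sum of all entries in the hom-matrix.
sum(row 0) = 9
sum(row 1) = 8
sum(row 2) = 11
sum(row 3) = 9
sum(row 4) = 9
sum(row 5) = 9
Grand total = 55

55


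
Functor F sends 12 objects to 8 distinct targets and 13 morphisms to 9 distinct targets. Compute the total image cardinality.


The image of F consists of distinct objects and distinct morphisms.
|Im(F)| on objects = 8
|Im(F)| on morphisms = 9
Total image cardinality = 8 + 9 = 17

17


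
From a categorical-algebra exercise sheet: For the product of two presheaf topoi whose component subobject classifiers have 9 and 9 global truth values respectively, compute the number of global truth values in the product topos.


In a product of presheaf topoi E_1 x E_2, the subobject classifier
is Omega = Omega_1 x Omega_2 (componentwise), so
|Omega(top)| = |Omega_1(top_1)| * |Omega_2(top_2)|.
= 9 * 9 = 81.

81


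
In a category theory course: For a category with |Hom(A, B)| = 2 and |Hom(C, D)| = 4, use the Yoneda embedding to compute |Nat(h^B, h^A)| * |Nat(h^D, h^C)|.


By the Yoneda lemma, Nat(h^B, h^A) is isomorphic to Hom(A, B),
so |Nat(h^B, h^A)| = |Hom(A, B)| and |Nat(h^D, h^C)| = |Hom(C, D)|.
|Hom(A, B)| = 2, |Hom(C, D)| = 4.
|Nat(h^B, h^A) x Nat(h^D, h^C)| = 2 * 4 = 8

8


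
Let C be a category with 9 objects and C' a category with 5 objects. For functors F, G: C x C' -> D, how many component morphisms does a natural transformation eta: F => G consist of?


A natural transformation eta: F => G assigns one component morphism per
object of the domain category.
The domain is the product category C x C', so
|Ob(C x C')| = |Ob(C)| * |Ob(C')| = 9 * 5 = 45.
Therefore eta has 45 component morphisms.

45


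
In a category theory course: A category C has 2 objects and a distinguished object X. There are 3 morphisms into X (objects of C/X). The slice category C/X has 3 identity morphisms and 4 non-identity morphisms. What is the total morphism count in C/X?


In the slice category C/X, objects are morphisms to X.
Identity morphisms: 3 (one per object of C/X).
Non-identity morphisms: 4.
Total = 3 + 4 = 7

7


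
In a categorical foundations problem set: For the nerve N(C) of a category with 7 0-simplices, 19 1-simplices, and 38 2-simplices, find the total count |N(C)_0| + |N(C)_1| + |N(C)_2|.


The 2-skeleton of the nerve N(C) consists of simplices in dimensions 0, 1, 2:
  |N(C)_0| = 7 (objects)
  |N(C)_1| = 19 (morphisms)
  |N(C)_2| = 38 (composable pairs)
Total = 7 + 19 + 38 = 64

64


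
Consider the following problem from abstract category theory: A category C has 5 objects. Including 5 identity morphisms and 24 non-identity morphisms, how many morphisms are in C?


Each object has an identity morphism, giving 5 identities.
Adding the 24 non-identity morphisms:
Total = 5 + 24 = 29

29


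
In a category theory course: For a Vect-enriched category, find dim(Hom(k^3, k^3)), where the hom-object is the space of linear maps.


In Vect-enriched categories, Hom(k^n, k^m) is the space of m x n matrices.
dim(Hom(k^3, k^3)) = 3 * 3 = 9

9


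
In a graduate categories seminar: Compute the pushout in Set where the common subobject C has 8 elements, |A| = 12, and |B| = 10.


The pushout A +_C B identifies the images of C in A and B.
|A +_C B| = |A| + |B| - |C| (for injections).
= 12 + 10 - 8 = 14

14


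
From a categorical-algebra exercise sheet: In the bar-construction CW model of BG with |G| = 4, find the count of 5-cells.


In the bar-construction CW model of BG, the n-cells are indexed by
n-tuples [g_1|...|g_n] of non-identity elements of G (degenerate
simplices with some g_i = e do not contribute cells), so there are
(|G| - 1)^n n-cells.
For dim = 5 with |G| = 4:
cells = (4 - 1)^5 = 3^5 = 243

243


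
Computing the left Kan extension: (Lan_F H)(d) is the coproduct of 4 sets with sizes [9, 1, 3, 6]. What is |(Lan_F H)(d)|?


Pointwise, the left Kan extension (Lan_F H)(d) is the colimit, indexed
by the comma category (F downarrow d), of H composed with the
projection (F downarrow d) -> C. Here that colimit is given
as a coproduct (disjoint union) of sets, so its cardinality is the
sum of the sizes of the summands.
Coproduct of sets with sizes: 9 + 1 + 3 + 6
= 19

19


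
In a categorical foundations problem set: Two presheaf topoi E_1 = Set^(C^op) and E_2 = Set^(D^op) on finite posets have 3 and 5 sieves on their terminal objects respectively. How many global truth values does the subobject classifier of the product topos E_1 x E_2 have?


In a product of presheaf topoi E_1 x E_2, the subobject classifier
is Omega = Omega_1 x Omega_2 (componentwise), so
|Omega(top)| = |Omega_1(top_1)| * |Omega_2(top_2)|.
= 3 * 5 = 15.

15


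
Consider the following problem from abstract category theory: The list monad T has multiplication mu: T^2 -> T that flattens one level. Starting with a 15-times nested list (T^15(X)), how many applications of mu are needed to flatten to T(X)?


Each application of mu: T^2 -> T removes one layer of nesting.
Starting at depth 15 (i.e., T^15(X)), we need to reach T(X).
Number of mu applications = 15 - 1 = 14

14


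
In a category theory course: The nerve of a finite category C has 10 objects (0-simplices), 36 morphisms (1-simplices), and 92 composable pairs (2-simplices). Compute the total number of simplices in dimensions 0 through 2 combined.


The 2-skeleton of the nerve N(C) consists of simplices in dimensions 0, 1, 2:
  |N(C)_0| = 10 (objects)
  |N(C)_1| = 36 (morphisms)
  |N(C)_2| = 92 (composable pairs)
Total = 10 + 36 + 92 = 138

138


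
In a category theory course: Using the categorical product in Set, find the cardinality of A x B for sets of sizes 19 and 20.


In Set, the product A x B is the Cartesian product.
By the universal property, |A x B| = |A| * |B|.
|A x B| = 19 * 20 = 380

380


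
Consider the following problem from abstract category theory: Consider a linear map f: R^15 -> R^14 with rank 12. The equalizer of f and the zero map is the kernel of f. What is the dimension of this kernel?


The equalizer of f and the zero map is ker(f).
By the rank-nullity theorem: dim(ker(f)) = dim(domain) - rank(f).
dim(ker(f)) = 15 - 12 = 3

3


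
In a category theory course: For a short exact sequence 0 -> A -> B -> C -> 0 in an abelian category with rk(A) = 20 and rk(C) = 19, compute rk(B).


For a short exact sequence 0 -> A -> B -> C -> 0,
rank is additive: rank(B) = rank(A) + rank(C).
rank(B) = 20 + 19 = 39

39


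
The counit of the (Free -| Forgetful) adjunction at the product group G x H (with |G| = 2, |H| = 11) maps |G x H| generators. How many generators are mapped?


The counit epsilon_K: F(U(K)) -> K of the Free-Forgetful adjunction
maps |K| generators of F(U(K)) into K. For K = G x H (the product group),
|G x H| = |G| * |H|.
Total generators mapped = 2 * 11 = 22.

22


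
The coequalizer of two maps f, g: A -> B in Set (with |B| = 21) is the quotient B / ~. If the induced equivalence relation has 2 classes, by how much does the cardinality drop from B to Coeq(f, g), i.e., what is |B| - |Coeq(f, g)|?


The coequalizer Coeq(f, g) = B / ~ has one element per equivalence class.
|B| = 21, |Coeq(f, g)| = 2.
|B| - |Coeq(f, g)| = 21 - 2 = 19.

19


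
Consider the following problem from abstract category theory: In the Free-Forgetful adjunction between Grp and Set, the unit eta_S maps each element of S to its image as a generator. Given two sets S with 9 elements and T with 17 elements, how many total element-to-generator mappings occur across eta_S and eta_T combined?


The unit eta_X: X -> U(F(X)) of the Free-Forgetful adjunction
maps each element of X to a generator of F(X). For X = S + T (disjoint
union in Set), |S + T| = |S| + |T|.
Total mappings = 9 + 17 = 26.

26


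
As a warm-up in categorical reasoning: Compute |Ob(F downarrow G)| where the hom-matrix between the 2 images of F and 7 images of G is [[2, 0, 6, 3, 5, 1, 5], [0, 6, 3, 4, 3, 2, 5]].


Objects of (F downarrow G) are triples (a, b, h: F(a)->G(b)).
The count equals the sum of all entries in the hom-matrix.
sum(row 0) = 22
sum(row 1) = 23
Grand total = 45

45


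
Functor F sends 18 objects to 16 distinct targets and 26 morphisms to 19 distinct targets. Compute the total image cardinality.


The image of F consists of distinct objects and distinct morphisms.
|Im(F)| on objects = 16
|Im(F)| on morphisms = 19
Total image cardinality = 16 + 19 = 35

35


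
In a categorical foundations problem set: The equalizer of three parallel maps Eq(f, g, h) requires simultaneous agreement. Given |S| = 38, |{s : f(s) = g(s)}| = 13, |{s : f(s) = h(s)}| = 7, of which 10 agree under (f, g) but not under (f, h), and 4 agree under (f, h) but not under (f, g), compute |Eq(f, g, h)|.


Eq(f, g, h) is the triple-agreement set: points in S where all three
maps take the same value. Using inclusion-exclusion on the pairwise data:
Pair (f, g) agrees on 13 points; pair (f, h) on 7 points.
Points agreeing under (f, g) but not (f, h) = 10; under (f, h) but not (f, g) = 4.
Triple-agreement = agreement-in-(f, g) minus points that agree under (f, g) but not (f, h):
|Eq(f, g, h)| = 13 - 10 = 3
(cross-check via (f, h): 7 - 4 = 3.)

3


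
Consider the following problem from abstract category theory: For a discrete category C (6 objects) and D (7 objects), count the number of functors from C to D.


A functor from a discrete category C to D is determined by
where each object maps. Each of the 6 objects of C can map
to any of the 7 objects of D independently.
Number of functors = 7^6 = 117649

117649


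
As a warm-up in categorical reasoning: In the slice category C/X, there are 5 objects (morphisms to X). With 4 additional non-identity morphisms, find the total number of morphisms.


In the slice category C/X, objects are morphisms to X.
Identity morphisms: 5 (one per object of C/X).
Non-identity morphisms: 4.
Total = 5 + 4 = 9

9


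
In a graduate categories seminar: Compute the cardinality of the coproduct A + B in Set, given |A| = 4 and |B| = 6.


In Set, the coproduct A + B is the disjoint union.
|A + B| = |A| + |B| = 4 + 6 = 10

10


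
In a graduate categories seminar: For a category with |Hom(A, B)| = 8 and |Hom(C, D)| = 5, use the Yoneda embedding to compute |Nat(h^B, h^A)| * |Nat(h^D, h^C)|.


By the Yoneda lemma, Nat(h^B, h^A) is isomorphic to Hom(A, B),
so |Nat(h^B, h^A)| = |Hom(A, B)| and |Nat(h^D, h^C)| = |Hom(C, D)|.
|Hom(A, B)| = 8, |Hom(C, D)| = 5.
|Nat(h^B, h^A) x Nat(h^D, h^C)| = 8 * 5 = 40

40


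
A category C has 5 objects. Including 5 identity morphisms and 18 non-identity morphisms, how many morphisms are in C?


Each object has an identity morphism, giving 5 identities.
Adding the 18 non-identity morphisms:
Total = 5 + 18 = 23

23


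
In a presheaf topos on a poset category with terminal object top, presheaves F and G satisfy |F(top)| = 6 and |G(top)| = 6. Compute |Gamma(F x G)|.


Global sections of a presheaf on a poset with terminal top satisfy
Gamma(H) ~ H(top). Presheaves admit pointwise products, so
(F x G)(top) = F(top) x G(top) (Cartesian product).
|Gamma(F x G)| = |F(top)| * |G(top)| = 6 * 6 = 36.

36


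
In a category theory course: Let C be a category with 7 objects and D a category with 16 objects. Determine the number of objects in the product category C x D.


The product category C x D has objects that are pairs (c, d).
Number of pairs = |Ob(C)| * |Ob(D)| = 7 * 16 = 112

112


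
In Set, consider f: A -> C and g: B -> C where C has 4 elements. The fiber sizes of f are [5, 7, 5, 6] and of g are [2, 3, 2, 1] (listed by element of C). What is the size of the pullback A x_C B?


The pullback A x_C B consists of pairs (a, b) with f(a) = g(b).
For each element c in C, the fiber product has |f^-1(c)| * |g^-1(c)| elements.
Summing over C: 5 * 2 + 7 * 3 + 5 * 2 + 6 * 1
= 10 + 21 + 10 + 6 = 47

47


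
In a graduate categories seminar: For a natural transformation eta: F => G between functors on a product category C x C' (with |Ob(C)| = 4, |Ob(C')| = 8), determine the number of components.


A natural transformation eta: F => G assigns one component morphism per
object of the domain category.
The domain is the product category C x C', so
|Ob(C x C')| = |Ob(C)| * |Ob(C')| = 4 * 8 = 32.
Therefore eta has 32 component morphisms.

32


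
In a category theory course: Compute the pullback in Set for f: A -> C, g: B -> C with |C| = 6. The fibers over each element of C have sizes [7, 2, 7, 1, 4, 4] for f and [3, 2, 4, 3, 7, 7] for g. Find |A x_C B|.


The pullback A x_C B consists of pairs (a, b) with f(a) = g(b).
For each element c in C, the fiber product has |f^-1(c)| * |g^-1(c)| elements.
Summing over C: 7 * 3 + 2 * 2 + 7 * 4 + 1 * 3 + 4 * 7 + 4 * 7
= 21 + 4 + 28 + 3 + 28 + 28 = 112

112


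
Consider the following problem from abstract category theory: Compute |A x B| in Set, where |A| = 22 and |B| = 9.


In Set, the product A x B is the Cartesian product.
By the universal property, |A x B| = |A| * |B|.
|A x B| = 22 * 9 = 198

198


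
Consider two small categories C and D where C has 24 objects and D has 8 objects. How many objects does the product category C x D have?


The product category C x D has objects that are pairs (c, d).
Number of pairs = |Ob(C)| * |Ob(D)| = 24 * 8 = 192

192


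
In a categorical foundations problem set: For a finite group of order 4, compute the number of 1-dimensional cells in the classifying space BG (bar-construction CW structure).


In the bar-construction CW model of BG, the n-cells are indexed by
n-tuples [g_1|...|g_n] of non-identity elements of G (degenerate
simplices with some g_i = e do not contribute cells), so there are
(|G| - 1)^n n-cells.
For dim = 1 with |G| = 4:
cells = (4 - 1)^1 = 3^1 = 3

3


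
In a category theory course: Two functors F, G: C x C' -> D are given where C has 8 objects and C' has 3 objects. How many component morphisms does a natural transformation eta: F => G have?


A natural transformation eta: F => G assigns one component morphism per
object of the domain category.
The domain is the product category C x C', so
|Ob(C x C')| = |Ob(C)| * |Ob(C')| = 8 * 3 = 24.
Therefore eta has 24 component morphisms.

24


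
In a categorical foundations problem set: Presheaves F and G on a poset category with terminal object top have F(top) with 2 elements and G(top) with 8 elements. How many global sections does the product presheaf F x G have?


Global sections of a presheaf on a poset with terminal top satisfy
Gamma(H) ~ H(top). Presheaves admit pointwise products, so
(F x G)(top) = F(top) x G(top) (Cartesian product).
|Gamma(F x G)| = |F(top)| * |G(top)| = 2 * 8 = 16.

16


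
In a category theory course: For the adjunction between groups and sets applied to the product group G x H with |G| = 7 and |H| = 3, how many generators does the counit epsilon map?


The counit epsilon_K: F(U(K)) -> K of the Free-Forgetful adjunction
maps |K| generators of F(U(K)) into K. For K = G x H (the product group),
|G x H| = |G| * |H|.
Total generators mapped = 7 * 3 = 21.

21


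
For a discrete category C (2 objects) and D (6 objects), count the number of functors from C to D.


A functor from a discrete category C to D is determined by
where each object maps. Each of the 2 objects of C can map
to any of the 6 objects of D independently.
Number of functors = 6^2 = 36

36


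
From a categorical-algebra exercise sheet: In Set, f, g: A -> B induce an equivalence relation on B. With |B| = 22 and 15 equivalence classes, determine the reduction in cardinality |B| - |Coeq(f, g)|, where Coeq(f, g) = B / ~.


The coequalizer Coeq(f, g) = B / ~ has one element per equivalence class.
|B| = 22, |Coeq(f, g)| = 15.
|B| - |Coeq(f, g)| = 22 - 15 = 7.

7


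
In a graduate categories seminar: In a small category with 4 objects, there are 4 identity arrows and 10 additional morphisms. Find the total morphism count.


Each object has an identity morphism, giving 4 identities.
Adding the 10 non-identity morphisms:
Total = 4 + 10 = 14

14


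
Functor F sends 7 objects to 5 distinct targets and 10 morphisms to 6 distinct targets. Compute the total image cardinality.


The image of F consists of distinct objects and distinct morphisms.
|Im(F)| on objects = 5
|Im(F)| on morphisms = 6
Total image cardinality = 5 + 6 = 11

11


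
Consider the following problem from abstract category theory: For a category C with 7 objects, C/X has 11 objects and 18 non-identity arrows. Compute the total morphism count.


In the slice category C/X, objects are morphisms to X.
Identity morphisms: 11 (one per object of C/X).
Non-identity morphisms: 18.
Total = 11 + 18 = 29

29


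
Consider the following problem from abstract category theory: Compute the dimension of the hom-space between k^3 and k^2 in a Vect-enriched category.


In Vect-enriched categories, Hom(k^n, k^m) is the space of m x n matrices.
dim(Hom(k^3, k^2)) = 2 * 3 = 6

6


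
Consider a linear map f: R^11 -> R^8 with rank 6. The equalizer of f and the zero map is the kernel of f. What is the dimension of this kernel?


The equalizer of f and the zero map is ker(f).
By the rank-nullity theorem: dim(ker(f)) = dim(domain) - rank(f).
dim(ker(f)) = 11 - 6 = 5

5


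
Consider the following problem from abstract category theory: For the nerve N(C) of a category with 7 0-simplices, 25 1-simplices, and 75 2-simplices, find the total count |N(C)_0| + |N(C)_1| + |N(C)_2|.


The 2-skeleton of the nerve N(C) consists of simplices in dimensions 0, 1, 2:
  |N(C)_0| = 7 (objects)
  |N(C)_1| = 25 (morphisms)
  |N(C)_2| = 75 (composable pairs)
Total = 7 + 25 + 75 = 107

107


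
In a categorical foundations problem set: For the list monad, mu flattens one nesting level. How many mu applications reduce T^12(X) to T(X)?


Each application of mu: T^2 -> T removes one layer of nesting.
Starting at depth 12 (i.e., T^12(X)), we need to reach T(X).
Number of mu applications = 12 - 1 = 11

11


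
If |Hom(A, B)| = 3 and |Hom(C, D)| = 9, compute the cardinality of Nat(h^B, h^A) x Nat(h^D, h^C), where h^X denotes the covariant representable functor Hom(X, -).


By the Yoneda lemma, Nat(h^B, h^A) is isomorphic to Hom(A, B),
so |Nat(h^B, h^A)| = |Hom(A, B)| and |Nat(h^D, h^C)| = |Hom(C, D)|.
|Hom(A, B)| = 3, |Hom(C, D)| = 9.
|Nat(h^B, h^A) x Nat(h^D, h^C)| = 3 * 9 = 27

27


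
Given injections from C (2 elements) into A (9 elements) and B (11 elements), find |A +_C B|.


The pushout A +_C B identifies the images of C in A and B.
|A +_C B| = |A| + |B| - |C| (for injections).
= 9 + 11 - 2 = 18

18


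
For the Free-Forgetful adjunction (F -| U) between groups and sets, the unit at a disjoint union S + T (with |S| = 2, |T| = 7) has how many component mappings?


The unit eta_X: X -> U(F(X)) of the Free-Forgetful adjunction
maps each element of X to a generator of F(X). For X = S + T (disjoint
union in Set), |S + T| = |S| + |T|.
Total mappings = 2 + 7 = 9.

9


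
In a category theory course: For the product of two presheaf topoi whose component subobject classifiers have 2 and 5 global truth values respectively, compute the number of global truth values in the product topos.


In a product of presheaf topoi E_1 x E_2, the subobject classifier
is Omega = Omega_1 x Omega_2 (componentwise), so
|Omega(top)| = |Omega_1(top_1)| * |Omega_2(top_2)|.
= 2 * 5 = 10.

10


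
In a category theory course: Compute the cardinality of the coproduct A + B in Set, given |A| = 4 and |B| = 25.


In Set, the coproduct A + B is the disjoint union.
|A + B| = |A| + |B| = 4 + 25 = 29

29


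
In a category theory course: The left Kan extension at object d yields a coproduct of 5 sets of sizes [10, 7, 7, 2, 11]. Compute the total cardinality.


Pointwise, the left Kan extension (Lan_F H)(d) is the colimit, indexed
by the comma category (F downarrow d), of H composed with the
projection (F downarrow d) -> C. Here that colimit is given
as a coproduct (disjoint union) of sets, so its cardinality is the
sum of the sizes of the summands.
Coproduct of sets with sizes: 10 + 7 + 7 + 2 + 11
= 37

37


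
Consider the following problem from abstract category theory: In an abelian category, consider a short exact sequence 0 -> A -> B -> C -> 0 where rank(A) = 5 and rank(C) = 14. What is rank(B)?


For a short exact sequence 0 -> A -> B -> C -> 0,
rank is additive: rank(B) = rank(A) + rank(C).
rank(B) = 5 + 14 = 19

19


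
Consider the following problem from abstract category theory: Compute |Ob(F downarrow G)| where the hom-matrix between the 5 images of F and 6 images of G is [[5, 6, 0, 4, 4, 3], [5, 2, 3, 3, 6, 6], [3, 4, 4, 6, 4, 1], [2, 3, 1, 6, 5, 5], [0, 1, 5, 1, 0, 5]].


Objects of (F downarrow G) are triples (a, b, h: F(a)->G(b)).
The count equals the sum of all entries in the hom-matrix.
sum(row 0) = 22
sum(row 1) = 25
sum(row 2) = 22
sum(row 3) = 22
sum(row 4) = 12
Grand total = 103

103


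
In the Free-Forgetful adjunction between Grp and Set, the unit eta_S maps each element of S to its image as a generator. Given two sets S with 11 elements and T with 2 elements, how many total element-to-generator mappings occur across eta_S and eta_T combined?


The unit eta_X: X -> U(F(X)) of the Free-Forgetful adjunction
maps each element of X to a generator of F(X). For X = S + T (disjoint
union in Set), |S + T| = |S| + |T|.
Total mappings = 11 + 2 = 13.

13


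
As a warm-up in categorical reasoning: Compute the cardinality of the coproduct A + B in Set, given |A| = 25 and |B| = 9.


In Set, the coproduct A + B is the disjoint union.
|A + B| = |A| + |B| = 25 + 9 = 34

34


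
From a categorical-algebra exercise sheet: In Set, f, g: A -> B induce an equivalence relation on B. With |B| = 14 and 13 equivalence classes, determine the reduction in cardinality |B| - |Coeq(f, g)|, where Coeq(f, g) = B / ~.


The coequalizer Coeq(f, g) = B / ~ has one element per equivalence class.
|B| = 14, |Coeq(f, g)| = 13.
|B| - |Coeq(f, g)| = 14 - 13 = 1.

1


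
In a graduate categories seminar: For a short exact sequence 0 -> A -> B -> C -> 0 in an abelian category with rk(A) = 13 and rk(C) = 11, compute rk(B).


For a short exact sequence 0 -> A -> B -> C -> 0,
rank is additive: rank(B) = rank(A) + rank(C).
rank(B) = 13 + 11 = 24

24


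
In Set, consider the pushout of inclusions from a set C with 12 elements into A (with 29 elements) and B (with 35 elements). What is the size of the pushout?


The pushout A +_C B identifies the images of C in A and B.
|A +_C B| = |A| + |B| - |C| (for injections).
= 29 + 35 - 12 = 52

52


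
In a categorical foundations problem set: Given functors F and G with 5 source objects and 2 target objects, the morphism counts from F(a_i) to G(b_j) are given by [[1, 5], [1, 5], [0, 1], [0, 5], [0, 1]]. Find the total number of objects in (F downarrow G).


Objects of (F downarrow G) are triples (a, b, h: F(a)->G(b)).
The count equals the sum of all entries in the hom-matrix.
sum(row 0) = 6
sum(row 1) = 6
sum(row 2) = 1
sum(row 3) = 5
sum(row 4) = 1
Grand total = 19

19


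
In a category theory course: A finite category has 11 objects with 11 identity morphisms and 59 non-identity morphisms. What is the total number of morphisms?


Each object has an identity morphism, giving 11 identities.
Adding the 59 non-identity morphisms:
Total = 11 + 59 = 70

70


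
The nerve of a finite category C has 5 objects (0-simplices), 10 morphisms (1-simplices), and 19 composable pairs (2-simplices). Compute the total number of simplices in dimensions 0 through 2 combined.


The 2-skeleton of the nerve N(C) consists of simplices in dimensions 0, 1, 2:
  |N(C)_0| = 5 (objects)
  |N(C)_1| = 10 (morphisms)
  |N(C)_2| = 19 (composable pairs)
Total = 5 + 10 + 19 = 34

34


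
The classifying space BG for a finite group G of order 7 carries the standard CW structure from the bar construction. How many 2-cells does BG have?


In the bar-construction CW model of BG, the n-cells are indexed by
n-tuples [g_1|...|g_n] of non-identity elements of G (degenerate
simplices with some g_i = e do not contribute cells), so there are
(|G| - 1)^n n-cells.
For dim = 2 with |G| = 7:
cells = (7 - 1)^2 = 6^2 = 36

36


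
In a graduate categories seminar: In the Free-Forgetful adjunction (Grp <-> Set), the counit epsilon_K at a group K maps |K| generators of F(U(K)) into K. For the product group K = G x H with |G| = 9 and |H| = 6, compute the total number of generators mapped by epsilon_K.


The counit epsilon_K: F(U(K)) -> K of the Free-Forgetful adjunction
maps |K| generators of F(U(K)) into K. For K = G x H (the product group),
|G x H| = |G| * |H|.
Total generators mapped = 9 * 6 = 54.

54
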